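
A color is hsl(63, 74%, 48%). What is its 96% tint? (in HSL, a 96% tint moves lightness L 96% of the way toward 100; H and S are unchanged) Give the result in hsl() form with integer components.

hsl(63, 74%, 98%)

L moves 96% from 48 toward 100: 48 + 49.92 = 97.92 → 98.
H and S are unchanged.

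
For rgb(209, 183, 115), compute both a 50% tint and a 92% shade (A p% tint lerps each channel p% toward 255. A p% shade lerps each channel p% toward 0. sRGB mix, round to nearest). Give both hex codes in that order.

50% tint:
  R: 209 + 23 = 232 → 232
  G: 183 + 0.5×(255−183) = 183 + 36 = 219 → 219
  B: 115 + 0.5×(255−115) = 115 + 70 = 185 → 185
  → #E8DBB9
92% shade:
  R: 209 + 0.92×(0−209) = 209 − 192.28 = 16.72 → 17
  G: 183 + 0.92×(0−183) = 183 − 168.36 = 14.64 → 15
  B: 115 + 0.92×(0−115) = 115 − 105.8 = 9.2 → 9
  → #110F09

#E8DBB9, #110F09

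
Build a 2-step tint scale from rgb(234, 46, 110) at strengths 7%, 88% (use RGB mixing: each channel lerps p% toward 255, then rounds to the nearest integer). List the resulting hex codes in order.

7%: (234 + 1.47 = 235.47→235, 46 + 14.63 = 60.63→61, 110 + 10.15 = 120.15→120) → #eb3d78
88%: (234 + 18.48 = 252.48→252, 46 + 183.92 = 229.92→230, 110 + 127.6 = 237.6→238) → #fce6ee

#eb3d78, #fce6ee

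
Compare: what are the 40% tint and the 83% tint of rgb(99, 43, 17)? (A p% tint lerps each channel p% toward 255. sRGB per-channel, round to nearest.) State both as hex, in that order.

40% tint:
  R: 99 + 0.4×(255−99) = 99 + 62.4 = 161.4 → 161
  G: 43 + 0.4×(255−43) = 43 + 84.8 = 127.8 → 128
  B: 17 + 0.4×(255−17) = 17 + 95.2 = 112.2 → 112
  → #a18070
83% tint:
  R: 99 + 129.48 = 228.48 → 228
  G: 43 + 0.83×(255−43) = 43 + 175.96 = 218.96 → 219
  B: 17 + 0.83×(255−17) = 17 + 197.54 = 214.54 → 215
  → #e4dbd7

#a18070, #e4dbd7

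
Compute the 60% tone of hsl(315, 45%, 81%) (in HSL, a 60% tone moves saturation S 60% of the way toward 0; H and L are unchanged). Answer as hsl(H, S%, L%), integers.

hsl(315, 18%, 81%)

S moves 60% from 45 toward 0: 45 − 27 = 18 → 18.
H and L are unchanged.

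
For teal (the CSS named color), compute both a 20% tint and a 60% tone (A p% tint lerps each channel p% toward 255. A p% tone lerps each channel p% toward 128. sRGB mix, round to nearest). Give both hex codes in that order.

CSS teal is rgb(0, 128, 128).
20% tint:
  R: 0 + 0.2×(255−0) = 0 + 51 = 51 → 51
  G: 128 + 25.4 = 153.4 → 153
  B: 128 + 0.2×(255−128) = 128 + 25.4 = 153.4 → 153
  → #339999
60% tone:
  R: 0 + 0.6×(128−0) = 0 + 76.8 = 76.8 → 77
  G: 128 + 0 = 128 → 128
  B: 128 + 0.6×(128−128) = 128 + 0 = 128 → 128
  → #4D8080

#339999, #4D8080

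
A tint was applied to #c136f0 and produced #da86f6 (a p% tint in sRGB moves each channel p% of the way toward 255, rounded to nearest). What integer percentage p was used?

#c136f0 is rgb(193, 54, 240); #da86f6 is rgb(218, 134, 246).
On the G channel (widest range): 134 ≈ 54 + (p/100)(255 − 54), so p ≈ 100×(134 − 54)/(255 − 54) = 8000/201 = 39.80.
p = 40 reproduces all three channels after rounding.

40%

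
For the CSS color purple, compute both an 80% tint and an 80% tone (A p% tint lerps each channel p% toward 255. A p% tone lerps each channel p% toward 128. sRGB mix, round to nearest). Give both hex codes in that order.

CSS purple is rgb(128, 0, 128).
80% tint:
  R: 128 + 0.8×(255−128) = 128 + 101.6 = 229.6 → 230
  G: 0 + 0.8×(255−0) = 0 + 204 = 204 → 204
  B: 128 + 0.8×(255−128) = 128 + 101.6 = 229.6 → 230
  → #E6CCE6
80% tone:
  R: 128 + 0 = 128 → 128
  G: 0 + 102.4 = 102.4 → 102
  B: 128 + 0 = 128 → 128
  → #806680

#E6CCE6, #806680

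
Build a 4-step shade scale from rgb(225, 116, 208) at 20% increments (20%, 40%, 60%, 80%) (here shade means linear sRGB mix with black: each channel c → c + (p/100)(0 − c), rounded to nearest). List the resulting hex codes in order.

20%: (225 − 45 = 180→180, 116 − 23.2 = 92.8→93, 208 − 41.6 = 166.4→166) → #B45DA6
40%: (225 − 90 = 135→135, 116 − 46.4 = 69.6→70, 208 − 83.2 = 124.8→125) → #87467D
60%: (225 − 135 = 90→90, 116 − 69.6 = 46.4→46, 208 − 124.8 = 83.2→83) → #5A2E53
80%: (225 − 180 = 45→45, 116 − 92.8 = 23.2→23, 208 − 166.4 = 41.6→42) → #2D172A

#B45DA6, #87467D, #5A2E53, #2D172A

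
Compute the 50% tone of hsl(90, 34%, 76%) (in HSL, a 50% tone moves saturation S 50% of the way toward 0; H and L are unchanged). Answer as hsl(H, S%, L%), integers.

hsl(90, 17%, 76%)

S moves 50% from 34 toward 0: 34 − 17 = 17 → 17.
H and L are unchanged.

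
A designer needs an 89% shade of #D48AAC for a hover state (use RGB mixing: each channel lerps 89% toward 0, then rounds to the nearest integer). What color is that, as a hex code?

#170F13

#D48AAC is rgb(212, 138, 172).
Lerp each channel 89% toward 0:
  R: 212 − 188.68 = 23.32 → 23
  G: 138 + 0.89×(0−138) = 138 − 122.82 = 15.18 → 15
  B: 172 − 153.08 = 18.92 → 19
rgb(23, 15, 19) = #170F13.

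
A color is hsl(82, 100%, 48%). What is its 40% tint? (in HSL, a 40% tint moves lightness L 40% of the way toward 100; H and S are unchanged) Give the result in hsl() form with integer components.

hsl(82, 100%, 69%)

L moves 40% from 48 toward 100: 48 + 20.8 = 68.8 → 69.
H and S are unchanged.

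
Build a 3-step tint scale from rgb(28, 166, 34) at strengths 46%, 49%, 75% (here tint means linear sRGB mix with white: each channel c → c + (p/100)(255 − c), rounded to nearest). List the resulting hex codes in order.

#84CF88, #8BD28E, #C6E9C8

46%: (28 + 104.42 = 132.42→132, 166 + 40.94 = 206.94→207, 34 + 101.66 = 135.66→136) → #84CF88
49%: (28 + 111.23 = 139.23→139, 166 + 43.61 = 209.61→210, 34 + 108.29 = 142.29→142) → #8BD28E
75%: (28 + 170.25 = 198.25→198, 166 + 66.75 = 232.75→233, 34 + 165.75 = 199.75→200) → #C6E9C8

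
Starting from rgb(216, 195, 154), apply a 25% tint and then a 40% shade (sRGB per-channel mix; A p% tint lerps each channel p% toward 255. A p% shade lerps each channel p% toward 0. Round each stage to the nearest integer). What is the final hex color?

A 25% tint moves each channel 25% toward 255:
  R: 216 + 0.25×(255−216) = 216 + 9.75 = 225.75 → 226
  G: 195 + 15 = 210 → 210
  B: 154 + 25.25 = 179.25 → 179
After the tint: rgb(226, 210, 179) = #e2d2b3.
Per channel, c → c + 0.4(0 − c):
  R: 226 + 0.4×(0−226) = 226 − 90.4 = 135.6 → 136
  G: 210 − 84 = 126 → 126
  B: 179 − 71.6 = 107.4 → 107
rgb(136, 126, 107) = #887e6b.

#887e6b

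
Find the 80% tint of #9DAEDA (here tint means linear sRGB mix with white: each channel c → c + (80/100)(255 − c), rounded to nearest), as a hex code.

#EBEFF8

#9DAEDA is rgb(157, 174, 218).
Lerp each channel 80% toward 255:
  R: 157 + 0.8×(255−157) = 157 + 78.4 = 235.4 → 235
  G: 174 + 0.8×(255−174) = 174 + 64.8 = 238.8 → 239
  B: 218 + 29.6 = 247.6 → 248
rgb(235, 239, 248) = #EBEFF8.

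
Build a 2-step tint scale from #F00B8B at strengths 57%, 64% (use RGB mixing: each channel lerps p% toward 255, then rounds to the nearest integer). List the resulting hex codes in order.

#F996CD, #FAA7D5

#F00B8B is rgb(240, 11, 139).
57%: (240 + 8.55 = 248.55→249, 11 + 139.08 = 150.08→150, 139 + 66.12 = 205.12→205) → #F996CD
64%: (240 + 9.6 = 249.6→250, 11 + 156.16 = 167.16→167, 139 + 74.24 = 213.24→213) → #FAA7D5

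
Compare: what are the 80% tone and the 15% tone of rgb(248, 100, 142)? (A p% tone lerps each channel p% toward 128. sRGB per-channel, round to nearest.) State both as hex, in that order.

80% tone:
  R: 248 + 0.8×(128−248) = 248 − 96 = 152 → 152
  G: 100 + 0.8×(128−100) = 100 + 22.4 = 122.4 → 122
  B: 142 − 11.2 = 130.8 → 131
  → #987a83
15% tone:
  R: 248 + 0.15×(128−248) = 248 − 18 = 230 → 230
  G: 100 + 0.15×(128−100) = 100 + 4.2 = 104.2 → 104
  B: 142 + 0.15×(128−142) = 142 − 2.1 = 139.9 → 140
  → #e6688c

#987a83, #e6688c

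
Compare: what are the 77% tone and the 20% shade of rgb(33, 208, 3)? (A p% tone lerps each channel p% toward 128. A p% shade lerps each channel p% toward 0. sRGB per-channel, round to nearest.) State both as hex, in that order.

#6a9263, #1aa602

77% tone:
  R: 33 + 0.77×(128−33) = 33 + 73.15 = 106.15 → 106
  G: 208 − 61.6 = 146.4 → 146
  B: 3 + 96.25 = 99.25 → 99
  → #6a9263
20% shade:
  R: 33 + 0.2×(0−33) = 33 − 6.6 = 26.4 → 26
  G: 208 + 0.2×(0−208) = 208 − 41.6 = 166.4 → 166
  B: 3 − 0.6 = 2.4 → 2
  → #1aa602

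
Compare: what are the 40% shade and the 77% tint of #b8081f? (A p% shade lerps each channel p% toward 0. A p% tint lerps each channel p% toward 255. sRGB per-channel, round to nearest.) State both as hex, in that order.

#6e0513, #efc6cb

#b8081f is rgb(184, 8, 31).
40% shade:
  R: 184 − 73.6 = 110.4 → 110
  G: 8 − 3.2 = 4.8 → 5
  B: 31 + 0.4×(0−31) = 31 − 12.4 = 18.6 → 19
  → #6e0513
77% tint:
  R: 184 + 54.67 = 238.67 → 239
  G: 8 + 190.19 = 198.19 → 198
  B: 31 + 172.48 = 203.48 → 203
  → #efc6cb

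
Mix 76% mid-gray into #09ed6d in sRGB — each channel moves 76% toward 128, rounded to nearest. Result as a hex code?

#639a7b

#09ed6d is rgb(9, 237, 109).
Lerp each channel 76% toward 128:
  R: 9 + 90.44 = 99.44 → 99
  G: 237 − 82.84 = 154.16 → 154
  B: 109 + 0.76×(128−109) = 109 + 14.44 = 123.44 → 123
rgb(99, 154, 123) = #639a7b.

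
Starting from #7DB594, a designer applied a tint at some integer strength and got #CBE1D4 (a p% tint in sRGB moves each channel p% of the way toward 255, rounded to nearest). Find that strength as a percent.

#7DB594 is rgb(125, 181, 148); #CBE1D4 is rgb(203, 225, 212).
On the R channel (widest range): 203 ≈ 125 + (p/100)(255 − 125), so p ≈ 100×(203 − 125)/(255 − 125) = 7800/130 = 60.00.
p = 60 reproduces all three channels after rounding.

60%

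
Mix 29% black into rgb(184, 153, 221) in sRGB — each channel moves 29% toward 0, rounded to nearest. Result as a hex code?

A 29% shade moves each channel 29% toward 0:
  R: 184 − 53.36 = 130.64 → 131
  G: 153 + 0.29×(0−153) = 153 − 44.37 = 108.63 → 109
  B: 221 − 64.09 = 156.91 → 157
rgb(131, 109, 157) = #836D9D.

#836D9D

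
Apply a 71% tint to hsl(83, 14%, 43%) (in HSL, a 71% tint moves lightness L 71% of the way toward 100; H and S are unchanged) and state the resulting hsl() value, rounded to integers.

hsl(83, 14%, 83%)

L moves 71% from 43 toward 100: 43 + 40.47 = 83.47 → 83.
H and S are unchanged.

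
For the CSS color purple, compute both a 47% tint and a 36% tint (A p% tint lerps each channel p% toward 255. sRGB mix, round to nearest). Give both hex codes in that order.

#BC78BC, #AE5CAE

CSS purple is rgb(128, 0, 128).
47% tint:
  R: 128 + 0.47×(255−128) = 128 + 59.69 = 187.69 → 188
  G: 0 + 0.47×(255−0) = 0 + 119.85 = 119.85 → 120
  B: 128 + 0.47×(255−128) = 128 + 59.69 = 187.69 → 188
  → #BC78BC
36% tint:
  R: 128 + 45.72 = 173.72 → 174
  G: 0 + 0.36×(255−0) = 0 + 91.8 = 91.8 → 92
  B: 128 + 0.36×(255−128) = 128 + 45.72 = 173.72 → 174
  → #AE5CAE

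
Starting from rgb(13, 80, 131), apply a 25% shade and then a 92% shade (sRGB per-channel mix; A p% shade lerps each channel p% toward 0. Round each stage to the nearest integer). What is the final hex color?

#010508

Lerp each channel 25% toward 0:
  R: 13 + 0.25×(0−13) = 13 − 3.25 = 9.75 → 10
  G: 80 − 20 = 60 → 60
  B: 131 + 0.25×(0−131) = 131 − 32.75 = 98.25 → 98
After the shade: rgb(10, 60, 98) = #0A3C62.
Lerp each channel 92% toward 0:
  R: 10 + 0.92×(0−10) = 10 − 9.2 = 0.8 → 1
  G: 60 + 0.92×(0−60) = 60 − 55.2 = 4.8 → 5
  B: 98 − 90.16 = 7.84 → 8
rgb(1, 5, 8) = #010508.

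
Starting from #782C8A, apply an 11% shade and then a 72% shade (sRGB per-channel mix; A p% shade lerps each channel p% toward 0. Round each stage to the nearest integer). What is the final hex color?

#1E0B22

#782C8A is rgb(120, 44, 138).
Per channel, c → c + 0.11(0 − c):
  R: 120 − 13.2 = 106.8 → 107
  G: 44 − 4.84 = 39.16 → 39
  B: 138 + 0.11×(0−138) = 138 − 15.18 = 122.82 → 123
After the shade: rgb(107, 39, 123) = #6B277B.
Per channel, c → c + 0.72(0 − c):
  R: 107 + 0.72×(0−107) = 107 − 77.04 = 29.96 → 30
  G: 39 + 0.72×(0−39) = 39 − 28.08 = 10.92 → 11
  B: 123 + 0.72×(0−123) = 123 − 88.56 = 34.44 → 34
rgb(30, 11, 34) = #1E0B22.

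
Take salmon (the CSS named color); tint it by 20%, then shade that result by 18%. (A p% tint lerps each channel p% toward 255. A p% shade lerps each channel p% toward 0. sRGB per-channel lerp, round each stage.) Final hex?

#CE7D74

CSS salmon is rgb(250, 128, 114).
A 20% tint moves each channel 20% toward 255:
  R: 250 + 1 = 251 → 251
  G: 128 + 25.4 = 153.4 → 153
  B: 114 + 28.2 = 142.2 → 142
After the tint: rgb(251, 153, 142) = #FB998E.
An 18% shade moves each channel 18% toward 0:
  R: 251 − 45.18 = 205.82 → 206
  G: 153 − 27.54 = 125.46 → 125
  B: 142 + 0.18×(0−142) = 142 − 25.56 = 116.44 → 116
rgb(206, 125, 116) = #CE7D74.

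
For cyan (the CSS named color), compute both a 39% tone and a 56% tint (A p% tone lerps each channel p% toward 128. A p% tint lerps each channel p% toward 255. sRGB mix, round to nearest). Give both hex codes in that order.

CSS cyan is rgb(0, 255, 255).
39% tone:
  R: 0 + 0.39×(128−0) = 0 + 49.92 = 49.92 → 50
  G: 255 − 49.53 = 205.47 → 205
  B: 255 + 0.39×(128−255) = 255 − 49.53 = 205.47 → 205
  → #32CDCD
56% tint:
  R: 0 + 142.8 = 142.8 → 143
  G: 255 + 0.56×(255−255) = 255 + 0 = 255 → 255
  B: 255 + 0 = 255 → 255
  → #8FFFFF

#32CDCD, #8FFFFF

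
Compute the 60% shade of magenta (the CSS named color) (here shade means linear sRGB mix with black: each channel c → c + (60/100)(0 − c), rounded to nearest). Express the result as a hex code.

#660066

CSS magenta is rgb(255, 0, 255).
A 60% shade moves each channel 60% toward 0:
  R: 255 − 153 = 102 → 102
  G: 0 + 0.6×(0−0) = 0 + 0 = 0 → 0
  B: 255 − 153 = 102 → 102
rgb(102, 0, 102) = #660066.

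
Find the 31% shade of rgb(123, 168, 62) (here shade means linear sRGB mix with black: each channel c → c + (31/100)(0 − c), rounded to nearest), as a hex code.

Lerp each channel 31% toward 0:
  R: 123 + 0.31×(0−123) = 123 − 38.13 = 84.87 → 85
  G: 168 − 52.08 = 115.92 → 116
  B: 62 − 19.22 = 42.78 → 43
rgb(85, 116, 43) = #55742b.

#55742b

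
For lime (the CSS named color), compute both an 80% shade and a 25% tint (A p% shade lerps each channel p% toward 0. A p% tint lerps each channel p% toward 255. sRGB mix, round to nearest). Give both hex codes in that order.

#003300, #40FF40

CSS lime is rgb(0, 255, 0).
80% shade:
  R: 0 + 0.8×(0−0) = 0 + 0 = 0 → 0
  G: 255 − 204 = 51 → 51
  B: 0 + 0 = 0 → 0
  → #003300
25% tint:
  R: 0 + 0.25×(255−0) = 0 + 63.75 = 63.75 → 64
  G: 255 + 0 = 255 → 255
  B: 0 + 0.25×(255−0) = 0 + 63.75 = 63.75 → 64
  → #40FF40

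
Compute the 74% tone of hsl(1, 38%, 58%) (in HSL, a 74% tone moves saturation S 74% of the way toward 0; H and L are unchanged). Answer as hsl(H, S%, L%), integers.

hsl(1, 10%, 58%)

S moves 74% from 38 toward 0: 38 − 28.12 = 9.88 → 10.
H and L are unchanged.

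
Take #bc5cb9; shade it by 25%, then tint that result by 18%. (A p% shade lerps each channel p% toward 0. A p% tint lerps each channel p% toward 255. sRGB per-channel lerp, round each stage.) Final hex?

#bc5cb9 is rgb(188, 92, 185).
Per channel, c → c + 0.25(0 − c):
  R: 188 − 47 = 141 → 141
  G: 92 + 0.25×(0−92) = 92 − 23 = 69 → 69
  B: 185 + 0.25×(0−185) = 185 − 46.25 = 138.75 → 139
After the shade: rgb(141, 69, 139) = #8d458b.
Lerp each channel 18% toward 255:
  R: 141 + 20.52 = 161.52 → 162
  G: 69 + 0.18×(255−69) = 69 + 33.48 = 102.48 → 102
  B: 139 + 20.88 = 159.88 → 160
rgb(162, 102, 160) = #a266a0.

#a266a0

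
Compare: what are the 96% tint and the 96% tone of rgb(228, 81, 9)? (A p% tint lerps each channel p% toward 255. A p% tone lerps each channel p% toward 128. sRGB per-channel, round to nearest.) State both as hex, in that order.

#fef8f5, #847e7b

96% tint:
  R: 228 + 25.92 = 253.92 → 254
  G: 81 + 167.04 = 248.04 → 248
  B: 9 + 236.16 = 245.16 → 245
  → #fef8f5
96% tone:
  R: 228 − 96 = 132 → 132
  G: 81 + 45.12 = 126.12 → 126
  B: 9 + 0.96×(128−9) = 9 + 114.24 = 123.24 → 123
  → #847e7b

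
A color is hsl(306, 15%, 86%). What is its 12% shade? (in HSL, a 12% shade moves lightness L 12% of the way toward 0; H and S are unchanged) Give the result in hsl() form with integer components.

L moves 12% from 86 toward 0: 86 − 10.32 = 75.68 → 76.
H and S are unchanged.

hsl(306, 15%, 76%)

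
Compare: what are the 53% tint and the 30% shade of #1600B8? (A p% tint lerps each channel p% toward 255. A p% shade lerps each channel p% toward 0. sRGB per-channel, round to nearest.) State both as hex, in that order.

#9187DE, #0F0081

#1600B8 is rgb(22, 0, 184).
53% tint:
  R: 22 + 123.49 = 145.49 → 145
  G: 0 + 0.53×(255−0) = 0 + 135.15 = 135.15 → 135
  B: 184 + 37.63 = 221.63 → 222
  → #9187DE
30% shade:
  R: 22 + 0.3×(0−22) = 22 − 6.6 = 15.4 → 15
  G: 0 + 0.3×(0−0) = 0 + 0 = 0 → 0
  B: 184 + 0.3×(0−184) = 184 − 55.2 = 128.8 → 129
  → #0F0081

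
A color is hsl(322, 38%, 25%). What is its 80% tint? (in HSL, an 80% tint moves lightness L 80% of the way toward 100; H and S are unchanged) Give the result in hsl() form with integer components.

hsl(322, 38%, 85%)

L moves 80% from 25 toward 100: 25 + 60 = 85 → 85.
H and S are unchanged.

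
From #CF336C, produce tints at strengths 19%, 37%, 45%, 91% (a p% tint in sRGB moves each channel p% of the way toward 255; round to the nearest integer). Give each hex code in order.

#D85A88, #E17EA2, #E58FAE, #FBEDF2

#CF336C is rgb(207, 51, 108).
19%: (207 + 9.12 = 216.12→216, 51 + 38.76 = 89.76→90, 108 + 27.93 = 135.93→136) → #D85A88
37%: (207 + 17.76 = 224.76→225, 51 + 75.48 = 126.48→126, 108 + 54.39 = 162.39→162) → #E17EA2
45%: (207 + 21.6 = 228.6→229, 51 + 91.8 = 142.8→143, 108 + 66.15 = 174.15→174) → #E58FAE
91%: (207 + 43.68 = 250.68→251, 51 + 185.64 = 236.64→237, 108 + 133.77 = 241.77→242) → #FBEDF2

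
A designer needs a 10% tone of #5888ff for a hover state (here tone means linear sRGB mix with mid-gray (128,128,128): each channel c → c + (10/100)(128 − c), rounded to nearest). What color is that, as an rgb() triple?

rgb(92, 135, 242)

#5888ff is rgb(88, 136, 255).
Per channel, c → c + 0.1(128 − c):
  R: 88 + 0.1×(128−88) = 88 + 4 = 92 → 92
  G: 136 + 0.1×(128−136) = 136 − 0.8 = 135.2 → 135
  B: 255 − 12.7 = 242.3 → 242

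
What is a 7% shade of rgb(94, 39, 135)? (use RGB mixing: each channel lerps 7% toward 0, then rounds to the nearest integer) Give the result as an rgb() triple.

Lerp each channel 7% toward 0:
  R: 94 − 6.58 = 87.42 → 87
  G: 39 + 0.07×(0−39) = 39 − 2.73 = 36.27 → 36
  B: 135 + 0.07×(0−135) = 135 − 9.45 = 125.55 → 126

rgb(87, 36, 126)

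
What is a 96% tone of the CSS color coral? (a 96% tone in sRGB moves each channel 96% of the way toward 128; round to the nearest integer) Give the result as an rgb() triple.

CSS coral is rgb(255, 127, 80).
Per channel, c → c + 0.96(128 − c):
  R: 255 − 121.92 = 133.08 → 133
  G: 127 + 0.96 = 127.96 → 128
  B: 80 + 46.08 = 126.08 → 126

rgb(133, 128, 126)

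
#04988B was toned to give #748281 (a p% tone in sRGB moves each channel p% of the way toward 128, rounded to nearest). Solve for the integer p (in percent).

#04988B is rgb(4, 152, 139); #748281 is rgb(116, 130, 129).
On the R channel (widest range): 116 ≈ 4 + (p/100)(128 − 4), so p ≈ 100×(116 − 4)/(128 − 4) = 11200/124 = 90.32.
p = 90 reproduces all three channels after rounding.

90%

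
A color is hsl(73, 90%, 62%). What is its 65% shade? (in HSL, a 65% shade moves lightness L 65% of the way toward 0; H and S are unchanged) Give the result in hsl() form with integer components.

L moves 65% from 62 toward 0: 62 − 40.3 = 21.7 → 22.
H and S are unchanged.

hsl(73, 90%, 22%)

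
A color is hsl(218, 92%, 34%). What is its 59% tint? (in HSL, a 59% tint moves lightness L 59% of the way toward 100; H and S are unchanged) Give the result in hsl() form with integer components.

hsl(218, 92%, 73%)

L moves 59% from 34 toward 100: 34 + 38.94 = 72.94 → 73.
H and S are unchanged.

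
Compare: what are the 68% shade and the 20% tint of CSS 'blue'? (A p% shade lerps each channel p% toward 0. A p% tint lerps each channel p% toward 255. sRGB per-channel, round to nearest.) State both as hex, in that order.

#000052, #3333FF

CSS blue is rgb(0, 0, 255).
68% shade:
  R: 0 + 0.68×(0−0) = 0 + 0 = 0 → 0
  G: 0 + 0.68×(0−0) = 0 + 0 = 0 → 0
  B: 255 + 0.68×(0−255) = 255 − 173.4 = 81.6 → 82
  → #000052
20% tint:
  R: 0 + 0.2×(255−0) = 0 + 51 = 51 → 51
  G: 0 + 0.2×(255−0) = 0 + 51 = 51 → 51
  B: 255 + 0.2×(255−255) = 255 + 0 = 255 → 255
  → #3333FF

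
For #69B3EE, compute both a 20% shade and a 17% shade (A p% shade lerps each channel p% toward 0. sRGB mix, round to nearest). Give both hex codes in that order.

#69B3EE is rgb(105, 179, 238).
20% shade:
  R: 105 − 21 = 84 → 84
  G: 179 + 0.2×(0−179) = 179 − 35.8 = 143.2 → 143
  B: 238 + 0.2×(0−238) = 238 − 47.6 = 190.4 → 190
  → #548FBE
17% shade:
  R: 105 + 0.17×(0−105) = 105 − 17.85 = 87.15 → 87
  G: 179 − 30.43 = 148.57 → 149
  B: 238 + 0.17×(0−238) = 238 − 40.46 = 197.54 → 198
  → #5795C6

#548FBE, #5795C6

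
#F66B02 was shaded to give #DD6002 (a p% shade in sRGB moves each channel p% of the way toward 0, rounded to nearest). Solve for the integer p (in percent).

10%

#F66B02 is rgb(246, 107, 2); #DD6002 is rgb(221, 96, 2).
On the R channel (widest range): 221 ≈ 246 + (p/100)(0 − 246), so p ≈ 100×(221 − 246)/(0 − 246) = -2500/-246 = 10.16.
p = 10 reproduces all three channels after rounding.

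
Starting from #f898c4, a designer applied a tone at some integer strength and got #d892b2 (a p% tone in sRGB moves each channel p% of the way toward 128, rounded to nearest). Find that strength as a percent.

#f898c4 is rgb(248, 152, 196); #d892b2 is rgb(216, 146, 178).
On the R channel (widest range): 216 ≈ 248 + (p/100)(128 − 248), so p ≈ 100×(216 − 248)/(128 − 248) = -3200/-120 = 26.67.
p = 27 reproduces all three channels after rounding.

27%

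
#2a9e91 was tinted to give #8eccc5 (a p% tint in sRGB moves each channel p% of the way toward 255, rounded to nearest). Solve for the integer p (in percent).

#2a9e91 is rgb(42, 158, 145); #8eccc5 is rgb(142, 204, 197).
On the R channel (widest range): 142 ≈ 42 + (p/100)(255 − 42), so p ≈ 100×(142 − 42)/(255 − 42) = 10000/213 = 46.95.
p = 47 reproduces all three channels after rounding.

47%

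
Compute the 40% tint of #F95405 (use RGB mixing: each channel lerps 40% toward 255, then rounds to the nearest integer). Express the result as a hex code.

#FB9869

#F95405 is rgb(249, 84, 5).
A 40% tint moves each channel 40% toward 255:
  R: 249 + 0.4×(255−249) = 249 + 2.4 = 251.4 → 251
  G: 84 + 68.4 = 152.4 → 152
  B: 5 + 100 = 105 → 105
rgb(251, 152, 105) = #FB9869.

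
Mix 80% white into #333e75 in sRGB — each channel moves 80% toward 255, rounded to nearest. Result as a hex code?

#333e75 is rgb(51, 62, 117).
An 80% tint moves each channel 80% toward 255:
  R: 51 + 163.2 = 214.2 → 214
  G: 62 + 0.8×(255−62) = 62 + 154.4 = 216.4 → 216
  B: 117 + 0.8×(255−117) = 117 + 110.4 = 227.4 → 227
rgb(214, 216, 227) = #d6d8e3.

#d6d8e3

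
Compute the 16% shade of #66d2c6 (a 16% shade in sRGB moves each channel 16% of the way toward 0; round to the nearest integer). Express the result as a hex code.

#66d2c6 is rgb(102, 210, 198).
A 16% shade moves each channel 16% toward 0:
  R: 102 + 0.16×(0−102) = 102 − 16.32 = 85.68 → 86
  G: 210 − 33.6 = 176.4 → 176
  B: 198 − 31.68 = 166.32 → 166
rgb(86, 176, 166) = #56b0a6.

#56b0a6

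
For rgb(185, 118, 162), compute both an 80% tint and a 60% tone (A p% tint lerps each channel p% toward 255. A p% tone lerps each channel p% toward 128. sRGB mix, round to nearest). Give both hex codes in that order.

#F1E4EC, #977C8E

80% tint:
  R: 185 + 56 = 241 → 241
  G: 118 + 0.8×(255−118) = 118 + 109.6 = 227.6 → 228
  B: 162 + 0.8×(255−162) = 162 + 74.4 = 236.4 → 236
  → #F1E4EC
60% tone:
  R: 185 − 34.2 = 150.8 → 151
  G: 118 + 0.6×(128−118) = 118 + 6 = 124 → 124
  B: 162 − 20.4 = 141.6 → 142
  → #977C8E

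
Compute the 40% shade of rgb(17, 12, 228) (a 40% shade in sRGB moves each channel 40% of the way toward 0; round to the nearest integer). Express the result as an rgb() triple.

rgb(10, 7, 137)

A 40% shade moves each channel 40% toward 0:
  R: 17 + 0.4×(0−17) = 17 − 6.8 = 10.2 → 10
  G: 12 + 0.4×(0−12) = 12 − 4.8 = 7.2 → 7
  B: 228 − 91.2 = 136.8 → 137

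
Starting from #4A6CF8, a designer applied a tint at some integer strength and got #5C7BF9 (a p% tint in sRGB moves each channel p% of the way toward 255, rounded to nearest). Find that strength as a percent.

#4A6CF8 is rgb(74, 108, 248); #5C7BF9 is rgb(92, 123, 249).
On the R channel (widest range): 92 ≈ 74 + (p/100)(255 − 74), so p ≈ 100×(92 − 74)/(255 − 74) = 1800/181 = 9.94.
p = 10 reproduces all three channels after rounding.

10%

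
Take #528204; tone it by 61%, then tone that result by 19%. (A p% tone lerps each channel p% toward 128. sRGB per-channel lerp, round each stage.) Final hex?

#718159

#528204 is rgb(82, 130, 4).
A 61% tone moves each channel 61% toward 128:
  R: 82 + 0.61×(128−82) = 82 + 28.06 = 110.06 → 110
  G: 130 + 0.61×(128−130) = 130 − 1.22 = 128.78 → 129
  B: 4 + 75.64 = 79.64 → 80
After the tone: rgb(110, 129, 80) = #6E8150.
A 19% tone moves each channel 19% toward 128:
  R: 110 + 3.42 = 113.42 → 113
  G: 129 − 0.19 = 128.81 → 129
  B: 80 + 0.19×(128−80) = 80 + 9.12 = 89.12 → 89
rgb(113, 129, 89) = #718159.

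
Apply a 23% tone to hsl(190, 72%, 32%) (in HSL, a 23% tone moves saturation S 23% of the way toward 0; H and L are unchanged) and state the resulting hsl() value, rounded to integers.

S moves 23% from 72 toward 0: 72 − 16.56 = 55.44 → 55.
H and L are unchanged.

hsl(190, 55%, 32%)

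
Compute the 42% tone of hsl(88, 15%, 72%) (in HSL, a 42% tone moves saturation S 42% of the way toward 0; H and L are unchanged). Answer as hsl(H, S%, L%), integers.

S moves 42% from 15 toward 0: 15 − 6.3 = 8.7 → 9.
H and L are unchanged.

hsl(88, 9%, 72%)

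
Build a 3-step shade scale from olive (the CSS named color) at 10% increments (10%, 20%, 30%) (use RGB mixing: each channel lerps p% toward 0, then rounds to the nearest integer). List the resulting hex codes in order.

#737300, #666600, #5A5A00

CSS olive is rgb(128, 128, 0).
10%: (128 − 12.8 = 115.2→115, 128 − 12.8 = 115.2→115, 0→0) → #737300
20%: (128 − 25.6 = 102.4→102, 128 − 25.6 = 102.4→102, 0→0) → #666600
30%: (128 − 38.4 = 89.6→90, 128 − 38.4 = 89.6→90, 0→0) → #5A5A00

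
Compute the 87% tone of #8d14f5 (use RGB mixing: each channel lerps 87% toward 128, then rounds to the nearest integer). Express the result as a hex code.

#8d14f5 is rgb(141, 20, 245).
An 87% tone moves each channel 87% toward 128:
  R: 141 − 11.31 = 129.69 → 130
  G: 20 + 0.87×(128−20) = 20 + 93.96 = 113.96 → 114
  B: 245 + 0.87×(128−245) = 245 − 101.79 = 143.21 → 143
rgb(130, 114, 143) = #82728f.

#82728f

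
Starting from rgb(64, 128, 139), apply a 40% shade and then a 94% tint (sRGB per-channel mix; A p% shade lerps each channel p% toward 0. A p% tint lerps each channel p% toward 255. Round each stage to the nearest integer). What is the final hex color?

Per channel, c → c + 0.4(0 − c):
  R: 64 + 0.4×(0−64) = 64 − 25.6 = 38.4 → 38
  G: 128 + 0.4×(0−128) = 128 − 51.2 = 76.8 → 77
  B: 139 − 55.6 = 83.4 → 83
After the shade: rgb(38, 77, 83) = #264d53.
Lerp each channel 94% toward 255:
  R: 38 + 0.94×(255−38) = 38 + 203.98 = 241.98 → 242
  G: 77 + 0.94×(255−77) = 77 + 167.32 = 244.32 → 244
  B: 83 + 161.68 = 244.68 → 245
rgb(242, 244, 245) = #f2f4f5.

#f2f4f5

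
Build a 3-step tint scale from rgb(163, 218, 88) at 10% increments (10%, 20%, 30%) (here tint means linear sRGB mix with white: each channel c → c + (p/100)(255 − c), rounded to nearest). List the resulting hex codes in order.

#acde69, #b5e179, #bfe58a

10%: (163 + 9.2 = 172.2→172, 218 + 3.7 = 221.7→222, 88 + 16.7 = 104.7→105) → #acde69
20%: (163 + 18.4 = 181.4→181, 218 + 7.4 = 225.4→225, 88 + 33.4 = 121.4→121) → #b5e179
30%: (163 + 27.6 = 190.6→191, 218 + 11.1 = 229.1→229, 88 + 50.1 = 138.1→138) → #bfe58a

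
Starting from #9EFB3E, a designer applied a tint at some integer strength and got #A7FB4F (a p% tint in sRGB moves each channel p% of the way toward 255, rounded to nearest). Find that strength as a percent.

9%

#9EFB3E is rgb(158, 251, 62); #A7FB4F is rgb(167, 251, 79).
On the B channel (widest range): 79 ≈ 62 + (p/100)(255 − 62), so p ≈ 100×(79 − 62)/(255 − 62) = 1700/193 = 8.81.
p = 9 reproduces all three channels after rounding.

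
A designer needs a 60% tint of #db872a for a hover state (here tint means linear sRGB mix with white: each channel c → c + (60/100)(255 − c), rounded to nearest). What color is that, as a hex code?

#db872a is rgb(219, 135, 42).
Lerp each channel 60% toward 255:
  R: 219 + 21.6 = 240.6 → 241
  G: 135 + 0.6×(255−135) = 135 + 72 = 207 → 207
  B: 42 + 127.8 = 169.8 → 170
rgb(241, 207, 170) = #f1cfaa.

#f1cfaa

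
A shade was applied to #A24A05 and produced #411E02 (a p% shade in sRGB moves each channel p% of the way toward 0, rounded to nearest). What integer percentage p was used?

#A24A05 is rgb(162, 74, 5); #411E02 is rgb(65, 30, 2).
On the R channel (widest range): 65 ≈ 162 + (p/100)(0 − 162), so p ≈ 100×(65 − 162)/(0 − 162) = -9700/-162 = 59.88.
p = 60 reproduces all three channels after rounding.

60%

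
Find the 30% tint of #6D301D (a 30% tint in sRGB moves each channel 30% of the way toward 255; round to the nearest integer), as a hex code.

#996E61

#6D301D is rgb(109, 48, 29).
A 30% tint moves each channel 30% toward 255:
  R: 109 + 43.8 = 152.8 → 153
  G: 48 + 0.3×(255−48) = 48 + 62.1 = 110.1 → 110
  B: 29 + 0.3×(255−29) = 29 + 67.8 = 96.8 → 97
rgb(153, 110, 97) = #996E61.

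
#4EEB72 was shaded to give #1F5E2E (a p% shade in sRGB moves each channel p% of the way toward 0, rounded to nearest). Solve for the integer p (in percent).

60%

#4EEB72 is rgb(78, 235, 114); #1F5E2E is rgb(31, 94, 46).
On the G channel (widest range): 94 ≈ 235 + (p/100)(0 − 235), so p ≈ 100×(94 − 235)/(0 − 235) = -14100/-235 = 60.00.
p = 60 reproduces all three channels after rounding.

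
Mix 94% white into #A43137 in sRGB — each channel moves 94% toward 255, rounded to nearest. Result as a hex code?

#A43137 is rgb(164, 49, 55).
Per channel, c → c + 0.94(255 − c):
  R: 164 + 0.94×(255−164) = 164 + 85.54 = 249.54 → 250
  G: 49 + 0.94×(255−49) = 49 + 193.64 = 242.64 → 243
  B: 55 + 0.94×(255−55) = 55 + 188 = 243 → 243
rgb(250, 243, 243) = #FAF3F3.

#FAF3F3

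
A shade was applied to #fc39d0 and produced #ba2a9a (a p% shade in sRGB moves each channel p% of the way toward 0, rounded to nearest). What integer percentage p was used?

#fc39d0 is rgb(252, 57, 208); #ba2a9a is rgb(186, 42, 154).
On the R channel (widest range): 186 ≈ 252 + (p/100)(0 − 252), so p ≈ 100×(186 − 252)/(0 − 252) = -6600/-252 = 26.19.
p = 26 reproduces all three channels after rounding.

26%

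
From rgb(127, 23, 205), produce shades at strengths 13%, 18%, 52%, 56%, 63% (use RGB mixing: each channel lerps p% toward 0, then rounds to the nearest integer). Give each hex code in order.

13%: (127 − 16.51 = 110.49→110, 23 − 2.99 = 20.01→20, 205 − 26.65 = 178.35→178) → #6e14b2
18%: (127 − 22.86 = 104.14→104, 23 − 4.14 = 18.86→19, 205 − 36.9 = 168.1→168) → #6813a8
52%: (127 − 66.04 = 60.96→61, 23 − 11.96 = 11.04→11, 205 − 106.6 = 98.4→98) → #3d0b62
56%: (127 − 71.12 = 55.88→56, 23 − 12.88 = 10.12→10, 205 − 114.8 = 90.2→90) → #380a5a
63%: (127 − 80.01 = 46.99→47, 23 − 14.49 = 8.51→9, 205 − 129.15 = 75.85→76) → #2f094c

#6e14b2, #6813a8, #3d0b62, #380a5a, #2f094c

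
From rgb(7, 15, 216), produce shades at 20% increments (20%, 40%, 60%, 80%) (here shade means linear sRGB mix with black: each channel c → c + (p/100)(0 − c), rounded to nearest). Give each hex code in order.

#060CAD, #040982, #030656, #01032B

20%: (7 − 1.4 = 5.6→6, 15 − 3 = 12→12, 216 − 43.2 = 172.8→173) → #060CAD
40%: (7 − 2.8 = 4.2→4, 15 − 6 = 9→9, 216 − 86.4 = 129.6→130) → #040982
60%: (7 − 4.2 = 2.8→3, 15 − 9 = 6→6, 216 − 129.6 = 86.4→86) → #030656
80%: (7 − 5.6 = 1.4→1, 15 − 12 = 3→3, 216 − 172.8 = 43.2→43) → #01032B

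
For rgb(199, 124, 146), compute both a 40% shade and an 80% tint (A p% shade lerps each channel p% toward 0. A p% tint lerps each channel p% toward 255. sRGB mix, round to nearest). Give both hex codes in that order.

40% shade:
  R: 199 + 0.4×(0−199) = 199 − 79.6 = 119.4 → 119
  G: 124 + 0.4×(0−124) = 124 − 49.6 = 74.4 → 74
  B: 146 − 58.4 = 87.6 → 88
  → #774A58
80% tint:
  R: 199 + 44.8 = 243.8 → 244
  G: 124 + 0.8×(255−124) = 124 + 104.8 = 228.8 → 229
  B: 146 + 0.8×(255−146) = 146 + 87.2 = 233.2 → 233
  → #F4E5E9

#774A58, #F4E5E9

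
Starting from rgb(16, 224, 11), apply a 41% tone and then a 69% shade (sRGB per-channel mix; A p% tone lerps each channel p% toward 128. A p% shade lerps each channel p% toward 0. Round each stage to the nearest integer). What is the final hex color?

Lerp each channel 41% toward 128:
  R: 16 + 45.92 = 61.92 → 62
  G: 224 − 39.36 = 184.64 → 185
  B: 11 + 47.97 = 58.97 → 59
After the tone: rgb(62, 185, 59) = #3EB93B.
Per channel, c → c + 0.69(0 − c):
  R: 62 + 0.69×(0−62) = 62 − 42.78 = 19.22 → 19
  G: 185 + 0.69×(0−185) = 185 − 127.65 = 57.35 → 57
  B: 59 + 0.69×(0−59) = 59 − 40.71 = 18.29 → 18
rgb(19, 57, 18) = #133912.

#133912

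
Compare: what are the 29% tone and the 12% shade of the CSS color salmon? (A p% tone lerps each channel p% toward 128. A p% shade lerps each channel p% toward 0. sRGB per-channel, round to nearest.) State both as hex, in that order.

#D78076, #DC7164

CSS salmon is rgb(250, 128, 114).
29% tone:
  R: 250 − 35.38 = 214.62 → 215
  G: 128 + 0 = 128 → 128
  B: 114 + 0.29×(128−114) = 114 + 4.06 = 118.06 → 118
  → #D78076
12% shade:
  R: 250 + 0.12×(0−250) = 250 − 30 = 220 → 220
  G: 128 + 0.12×(0−128) = 128 − 15.36 = 112.64 → 113
  B: 114 + 0.12×(0−114) = 114 − 13.68 = 100.32 → 100
  → #DC7164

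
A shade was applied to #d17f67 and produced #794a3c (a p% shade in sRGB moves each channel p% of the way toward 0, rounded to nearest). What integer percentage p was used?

#d17f67 is rgb(209, 127, 103); #794a3c is rgb(121, 74, 60).
On the R channel (widest range): 121 ≈ 209 + (p/100)(0 − 209), so p ≈ 100×(121 − 209)/(0 − 209) = -8800/-209 = 42.11.
p = 42 reproduces all three channels after rounding.

42%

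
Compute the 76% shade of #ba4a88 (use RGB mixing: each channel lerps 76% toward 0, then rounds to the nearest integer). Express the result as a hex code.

#2d1221

#ba4a88 is rgb(186, 74, 136).
A 76% shade moves each channel 76% toward 0:
  R: 186 − 141.36 = 44.64 → 45
  G: 74 + 0.76×(0−74) = 74 − 56.24 = 17.76 → 18
  B: 136 + 0.76×(0−136) = 136 − 103.36 = 32.64 → 33
rgb(45, 18, 33) = #2d1221.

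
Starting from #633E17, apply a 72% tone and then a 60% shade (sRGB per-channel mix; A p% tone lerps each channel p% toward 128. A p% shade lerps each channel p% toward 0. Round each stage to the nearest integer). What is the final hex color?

#302C28

#633E17 is rgb(99, 62, 23).
Per channel, c → c + 0.72(128 − c):
  R: 99 + 0.72×(128−99) = 99 + 20.88 = 119.88 → 120
  G: 62 + 47.52 = 109.52 → 110
  B: 23 + 0.72×(128−23) = 23 + 75.6 = 98.6 → 99
After the tone: rgb(120, 110, 99) = #786E63.
Per channel, c → c + 0.6(0 − c):
  R: 120 − 72 = 48 → 48
  G: 110 + 0.6×(0−110) = 110 − 66 = 44 → 44
  B: 99 + 0.6×(0−99) = 99 − 59.4 = 39.6 → 40
rgb(48, 44, 40) = #302C28.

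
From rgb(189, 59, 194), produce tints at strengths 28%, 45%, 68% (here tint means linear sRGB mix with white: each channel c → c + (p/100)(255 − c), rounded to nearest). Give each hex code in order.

28%: (189 + 18.48 = 207.48→207, 59 + 54.88 = 113.88→114, 194 + 17.08 = 211.08→211) → #cf72d3
45%: (189 + 29.7 = 218.7→219, 59 + 88.2 = 147.2→147, 194 + 27.45 = 221.45→221) → #db93dd
68%: (189 + 44.88 = 233.88→234, 59 + 133.28 = 192.28→192, 194 + 41.48 = 235.48→235) → #eac0eb

#cf72d3, #db93dd, #eac0eb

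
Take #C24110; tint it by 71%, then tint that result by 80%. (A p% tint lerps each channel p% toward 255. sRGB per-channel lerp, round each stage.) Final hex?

#C24110 is rgb(194, 65, 16).
Lerp each channel 71% toward 255:
  R: 194 + 0.71×(255−194) = 194 + 43.31 = 237.31 → 237
  G: 65 + 0.71×(255−65) = 65 + 134.9 = 199.9 → 200
  B: 16 + 0.71×(255−16) = 16 + 169.69 = 185.69 → 186
After the tint: rgb(237, 200, 186) = #EDC8BA.
Per channel, c → c + 0.8(255 − c):
  R: 237 + 14.4 = 251.4 → 251
  G: 200 + 0.8×(255−200) = 200 + 44 = 244 → 244
  B: 186 + 55.2 = 241.2 → 241
rgb(251, 244, 241) = #FBF4F1.

#FBF4F1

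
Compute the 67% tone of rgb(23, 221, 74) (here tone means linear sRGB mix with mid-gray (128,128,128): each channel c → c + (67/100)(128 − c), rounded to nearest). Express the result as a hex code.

#5D9F6E

Per channel, c → c + 0.67(128 − c):
  R: 23 + 0.67×(128−23) = 23 + 70.35 = 93.35 → 93
  G: 221 − 62.31 = 158.69 → 159
  B: 74 + 36.18 = 110.18 → 110
rgb(93, 159, 110) = #5D9F6E.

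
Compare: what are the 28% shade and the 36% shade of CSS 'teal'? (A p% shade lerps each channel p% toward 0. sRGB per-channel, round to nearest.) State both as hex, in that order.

#005c5c, #005252

CSS teal is rgb(0, 128, 128).
28% shade:
  R: 0 + 0.28×(0−0) = 0 + 0 = 0 → 0
  G: 128 + 0.28×(0−128) = 128 − 35.84 = 92.16 → 92
  B: 128 + 0.28×(0−128) = 128 − 35.84 = 92.16 → 92
  → #005c5c
36% shade:
  R: 0 + 0 = 0 → 0
  G: 128 − 46.08 = 81.92 → 82
  B: 128 − 46.08 = 81.92 → 82
  → #005252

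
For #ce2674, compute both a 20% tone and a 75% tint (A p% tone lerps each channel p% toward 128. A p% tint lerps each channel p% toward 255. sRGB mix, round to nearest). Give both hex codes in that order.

#ce2674 is rgb(206, 38, 116).
20% tone:
  R: 206 + 0.2×(128−206) = 206 − 15.6 = 190.4 → 190
  G: 38 + 18 = 56 → 56
  B: 116 + 2.4 = 118.4 → 118
  → #be3876
75% tint:
  R: 206 + 0.75×(255−206) = 206 + 36.75 = 242.75 → 243
  G: 38 + 0.75×(255−38) = 38 + 162.75 = 200.75 → 201
  B: 116 + 0.75×(255−116) = 116 + 104.25 = 220.25 → 220
  → #f3c9dc

#be3876, #f3c9dc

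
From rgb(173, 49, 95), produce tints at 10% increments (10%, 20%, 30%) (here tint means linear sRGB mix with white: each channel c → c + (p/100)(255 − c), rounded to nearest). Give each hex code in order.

#B5466F, #BD5A7F, #C66F8F

10%: (173 + 8.2 = 181.2→181, 49 + 20.6 = 69.6→70, 95 + 16 = 111→111) → #B5466F
20%: (173 + 16.4 = 189.4→189, 49 + 41.2 = 90.2→90, 95 + 32 = 127→127) → #BD5A7F
30%: (173 + 24.6 = 197.6→198, 49 + 61.8 = 110.8→111, 95 + 48 = 143→143) → #C66F8F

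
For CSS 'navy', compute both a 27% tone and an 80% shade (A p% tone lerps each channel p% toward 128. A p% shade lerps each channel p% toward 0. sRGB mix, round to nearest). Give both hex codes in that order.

#232380, #00001A

CSS navy is rgb(0, 0, 128).
27% tone:
  R: 0 + 34.56 = 34.56 → 35
  G: 0 + 34.56 = 34.56 → 35
  B: 128 + 0.27×(128−128) = 128 + 0 = 128 → 128
  → #232380
80% shade:
  R: 0 + 0 = 0 → 0
  G: 0 + 0.8×(0−0) = 0 + 0 = 0 → 0
  B: 128 − 102.4 = 25.6 → 26
  → #00001A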